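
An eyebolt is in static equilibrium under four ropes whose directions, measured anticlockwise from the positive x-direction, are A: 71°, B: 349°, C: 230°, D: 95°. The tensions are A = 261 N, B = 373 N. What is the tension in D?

Resolve: ΣF_x = 261 cos 71° + 373 cos 349° + T_C cos 230° + T_D cos 95° = 0.
        ΣF_y = 261 sin 71° + 373 sin 349° + T_C sin 230° + T_D sin 95° = 0.
The known terms sum to (451.1, 175.6) N, so -0.6428 T_C − 0.0872 T_D = -451.1 and -0.7660 T_C + 0.9962 T_D = -175.6.
Solving simultaneously: T_C = 657.2 N, T_D = 329.1 N.

T_D ≈ 329 N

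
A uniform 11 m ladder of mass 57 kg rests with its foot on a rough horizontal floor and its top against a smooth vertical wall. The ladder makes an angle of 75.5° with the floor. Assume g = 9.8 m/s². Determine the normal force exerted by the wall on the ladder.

N_wall ≈ 72.2 N

Torques about the foot: N_wall · 11 sin 75.5° = 57×9.8×5.5 cos 75.5° → N_wall = 72.232 N.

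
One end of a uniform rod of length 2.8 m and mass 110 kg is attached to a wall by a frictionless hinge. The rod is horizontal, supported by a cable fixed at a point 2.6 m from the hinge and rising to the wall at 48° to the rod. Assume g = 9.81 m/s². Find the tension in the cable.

Take torques about the hinge: T sin 48° · 2.6 = 110×9.81×1.4 = 1510.7 N·m.
So T = 1510.7 / (0.7431 × 2.6) = 781.89 N.

T ≈ 782 N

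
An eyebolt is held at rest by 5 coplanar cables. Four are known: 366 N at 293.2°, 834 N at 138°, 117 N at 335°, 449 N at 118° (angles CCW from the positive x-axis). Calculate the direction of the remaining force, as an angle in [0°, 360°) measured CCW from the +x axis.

Sum the known components: ΣF_x = -580.4 N, ΣF_y = 568.6 N.
For equilibrium the remaining force must supply (−ΣF_x, −ΣF_y) = (580.4, -568.6) N.
Magnitude = √((580.4)² + (-568.6)²) = 812.5 N; direction = atan2(-568.6, 580.4) = 315.6°.

θ ≈ 316°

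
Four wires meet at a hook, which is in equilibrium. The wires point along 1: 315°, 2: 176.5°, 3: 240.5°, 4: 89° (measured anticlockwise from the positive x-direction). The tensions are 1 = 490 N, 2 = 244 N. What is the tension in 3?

T_3 ≈ 228 N

Resolve: ΣF_x = 490 cos 315° + 244 cos 176.5° + T_3 cos 240.5° + T_4 cos 89° = 0.
        ΣF_y = 490 sin 315° + 244 sin 176.5° + T_3 sin 240.5° + T_4 sin 89° = 0.
The known terms sum to (102.9, -331.6) N, so -0.4924 T_3 + 0.0175 T_4 = -102.9 and -0.8704 T_3 + 0.9998 T_4 = 331.6.
Solving simultaneously: T_3 = 227.8 N, T_4 = 530 N.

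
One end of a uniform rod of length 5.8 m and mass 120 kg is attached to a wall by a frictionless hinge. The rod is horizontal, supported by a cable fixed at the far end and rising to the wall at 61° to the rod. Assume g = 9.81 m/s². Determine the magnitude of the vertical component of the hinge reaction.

Take torques about the hinge: T sin 61° · 5.8 = 120×9.81×2.9 = 3413.9 N·m.
So T = 3413.9 / (0.8746 × 5.8) = 672.98 N.
ΣF_y = 0: H_y = (120×9.81) − T sin 61° = 1177.2 − 588.6 = 588.6 N.

|H_y| ≈ 589 N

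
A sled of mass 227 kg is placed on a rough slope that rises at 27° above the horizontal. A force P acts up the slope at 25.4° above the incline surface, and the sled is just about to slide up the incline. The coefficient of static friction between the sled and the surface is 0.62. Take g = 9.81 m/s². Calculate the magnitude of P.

P ≈ 1920 N

On the verge of sliding up the incline, friction equals μN and acts down the slope.
Perpendicular: N + P sin 25.4° = W cos 27° = 1984 N.
Along incline: P cos 25.4° = W sin 27° + μN  with W sin 27° = 1011 N.
Solving the pair for P and N: P = 1917 N, N = 1162 N (and f = μN = 720.4 N).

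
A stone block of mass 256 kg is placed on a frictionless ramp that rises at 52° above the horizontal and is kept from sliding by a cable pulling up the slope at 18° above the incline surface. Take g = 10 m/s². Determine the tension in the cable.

Take axes along and perpendicular to the incline. Weight components: W sin 52° = 2017 N down-slope, W cos 52° = 1576 N into the surface.
Along incline: T cos 18° = W sin 52° → T = 2121 N.
Perpendicular: N = W cos 52° − T sin 18° = 920.6 N.

T ≈ 2120 N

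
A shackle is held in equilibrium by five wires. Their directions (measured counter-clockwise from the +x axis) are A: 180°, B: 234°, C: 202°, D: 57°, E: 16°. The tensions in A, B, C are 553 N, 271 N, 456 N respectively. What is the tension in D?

T_D ≈ 94.6 N

Resolve: ΣF_x = 553 cos 180° + 271 cos 234° + 456 cos 202° + T_D cos 57° + T_E cos 16° = 0.
        ΣF_y = 553 sin 180° + 271 sin 234° + 456 sin 202° + T_D sin 57° + T_E sin 16° = 0.
The known terms sum to (-1135, -390.1) N, so 0.5446 T_D + 0.9613 T_E = 1135 and 0.8387 T_D + 0.2756 T_E = 390.1.
Solving simultaneously: T_D = 94.63 N, T_E = 1127 N.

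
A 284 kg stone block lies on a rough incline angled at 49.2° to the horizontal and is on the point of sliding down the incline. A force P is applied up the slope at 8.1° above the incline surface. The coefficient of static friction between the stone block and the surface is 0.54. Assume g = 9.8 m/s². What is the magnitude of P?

P ≈ 1230 N

On the verge of sliding down the incline, friction equals μN and acts up the slope.
Perpendicular: N + P sin 8.1° = W cos 49.2° = 1819 N.
Along incline: P cos 8.1° + μN = W sin 49.2° with W sin 49.2° = 2107 N.
Solving the pair for P and N: P = 1231 N, N = 1645 N (and f = μN = 888.4 N).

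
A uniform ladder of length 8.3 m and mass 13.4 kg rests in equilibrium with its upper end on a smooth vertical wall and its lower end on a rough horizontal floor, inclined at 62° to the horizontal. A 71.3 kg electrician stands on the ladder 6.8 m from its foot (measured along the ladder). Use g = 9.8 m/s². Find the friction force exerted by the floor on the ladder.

f ≈ 339 N

Torques about the foot: N_wall · 8.3 sin 62° = 13.4×9.8×4.15 cos 62° + 71.3×9.8×6.8 cos 62° → N_wall = 339.3 N.
ΣF_x = 0: f_floor = N_wall = 339.3 N.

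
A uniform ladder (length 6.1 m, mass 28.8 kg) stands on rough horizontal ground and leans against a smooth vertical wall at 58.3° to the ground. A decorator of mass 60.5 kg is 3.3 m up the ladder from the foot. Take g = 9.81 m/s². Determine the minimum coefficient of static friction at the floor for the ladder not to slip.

μ_min ≈ 0.326

ΣF_y = 0: N_floor = 28.8×9.81 + 60.5×9.81 = 876.03 N.
Torques about the foot: N_wall · 6.1 sin 58.3° = 28.8×9.81×3.05 cos 58.3° + 60.5×9.81×3.3 cos 58.3° → N_wall = 285.55 N.
ΣF_x = 0: f_floor = N_wall = 285.55 N.
μ_min = f_floor / N_floor = 285.55 / 876.03 = 0.326.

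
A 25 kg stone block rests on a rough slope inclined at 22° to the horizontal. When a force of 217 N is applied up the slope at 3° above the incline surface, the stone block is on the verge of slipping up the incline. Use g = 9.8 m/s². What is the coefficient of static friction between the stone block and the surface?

μ ≈ 0.579

On the verge of sliding up the incline, friction is at its maximum μN and acts down the slope.
Perpendicular to incline: N = W cos 22° − P sin 3° = 227.2 − 11.36 = 215.8 N.
Along incline: P cos 3° − μN = W sin 22° → μ = −(W sin 22° − P cos 3°) / N = 0.5789.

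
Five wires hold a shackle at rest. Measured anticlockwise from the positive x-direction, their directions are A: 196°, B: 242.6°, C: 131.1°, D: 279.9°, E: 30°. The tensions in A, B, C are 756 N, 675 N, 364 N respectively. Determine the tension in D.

T_D ≈ 188 N

Resolve: ΣF_x = 756 cos 196° + 675 cos 242.6° + 364 cos 131.1° + T_D cos 279.9° + T_E cos 30° = 0.
        ΣF_y = 756 sin 196° + 675 sin 242.6° + 364 sin 131.1° + T_D sin 279.9° + T_E sin 30° = 0.
The known terms sum to (-1277, -533.4) N, so 0.1719 T_D + 0.8660 T_E = 1277 and -0.9851 T_D + 0.5000 T_E = 533.4.
Solving simultaneously: T_D = 187.9 N, T_E = 1437 N.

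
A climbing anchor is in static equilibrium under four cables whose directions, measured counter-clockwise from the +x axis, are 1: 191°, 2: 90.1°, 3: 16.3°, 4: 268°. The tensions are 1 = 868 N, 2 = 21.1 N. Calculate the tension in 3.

T_3 ≈ 892 N

Resolve: ΣF_x = 868 cos 191° + 21.1 cos 90.1° + T_3 cos 16.3° + T_4 cos 268° = 0.
        ΣF_y = 868 sin 191° + 21.1 sin 90.1° + T_3 sin 16.3° + T_4 sin 268° = 0.
The known terms sum to (-852.1, -144.5) N, so 0.9598 T_3 − 0.0349 T_4 = 852.1 and 0.2807 T_3 − 0.9994 T_4 = 144.5.
Solving simultaneously: T_3 = 891.6 N, T_4 = 105.8 N.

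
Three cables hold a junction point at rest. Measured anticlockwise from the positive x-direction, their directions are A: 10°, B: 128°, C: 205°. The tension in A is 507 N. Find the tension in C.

T_C ≈ 459 N

Resolve: ΣF_x = 507 cos 10° + T_B cos 128° + T_C cos 205° = 0.
        ΣF_y = 507 sin 10° + T_B sin 128° + T_C sin 205° = 0.
The known terms sum to (499.3, 88.04) N, so -0.6157 T_B − 0.9063 T_C = -499.3 and 0.7880 T_B − 0.4226 T_C = -88.04.
Solving simultaneously: T_B = 134.7 N, T_C = 459.4 N.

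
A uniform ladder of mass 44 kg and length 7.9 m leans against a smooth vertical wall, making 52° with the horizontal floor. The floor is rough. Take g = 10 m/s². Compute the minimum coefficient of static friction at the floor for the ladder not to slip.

μ_min ≈ 0.391

ΣF_y = 0: N_floor = 44×10 = 440 N.
Torques about the foot: N_wall · 7.9 sin 52° = 44×10×3.95 cos 52° → N_wall = 171.88 N.
ΣF_x = 0: f_floor = N_wall = 171.88 N.
μ_min = f_floor / N_floor = 171.88 / 440 = 0.3906.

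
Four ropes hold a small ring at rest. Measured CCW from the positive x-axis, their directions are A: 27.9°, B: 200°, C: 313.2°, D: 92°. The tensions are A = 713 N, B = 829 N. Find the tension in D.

Resolve: ΣF_x = 713 cos 27.9° + 829 cos 200° + T_C cos 313.2° + T_D cos 92° = 0.
        ΣF_y = 713 sin 27.9° + 829 sin 200° + T_C sin 313.2° + T_D sin 92° = 0.
The known terms sum to (-148.9, 50.1) N, so 0.6845 T_C − 0.0349 T_D = 148.9 and -0.7290 T_C + 0.9994 T_D = -50.1.
Solving simultaneously: T_C = 223.2 N, T_D = 112.7 N.

T_D ≈ 113 N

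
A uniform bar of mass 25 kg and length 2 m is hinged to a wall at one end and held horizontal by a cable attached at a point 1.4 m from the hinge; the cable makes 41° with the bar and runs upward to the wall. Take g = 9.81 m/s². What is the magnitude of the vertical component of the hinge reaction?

|H_y| ≈ 70.1 N

Take torques about the hinge: T sin 41° · 1.4 = 25×9.81×1 = 245.25 N·m.
So T = 245.25 / (0.6561 × 1.4) = 267.02 N.
ΣF_y = 0: H_y = (25×9.81) − T sin 41° = 245.25 − 175.18 = 70.071 N.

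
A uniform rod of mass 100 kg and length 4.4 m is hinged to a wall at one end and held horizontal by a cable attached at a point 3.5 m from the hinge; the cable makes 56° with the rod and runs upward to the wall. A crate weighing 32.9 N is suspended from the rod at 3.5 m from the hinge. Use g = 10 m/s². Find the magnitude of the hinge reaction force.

|H| ≈ 581 N

Take torques about the hinge: T sin 56° · 3.5 = 100×10×2.2 + 32.9×3.5 = 2315.2 N·m.
So T = 2315.2 / (0.8290 × 3.5) = 797.88 N.
ΣF_x = 0: H_x = T cos 56° = 446.17 N.
ΣF_y = 0: H_y = (100×10 + 32.9) − T sin 56° = 1032.9 − 661.47 = 371.43 N.
|H| = √(H_x² + H_y²) = √((446.17)² + (371.43)²) = 580.54 N.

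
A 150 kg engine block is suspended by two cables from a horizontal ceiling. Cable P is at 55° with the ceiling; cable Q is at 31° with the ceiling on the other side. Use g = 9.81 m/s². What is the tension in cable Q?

T_Q ≈ 846 N

Weight W = 150 × 9.81 = 1472 N acts straight down.
Horizontal: T_P cos 55° = T_Q cos 31°  →  T_P = 1.494 T_Q.
Vertical: T_P sin 55° + T_Q sin 31° = 1472.
Substituting the horizontal relation into the vertical equation gives 1.739 T_Q = 1472, so T_Q = 846.1 N.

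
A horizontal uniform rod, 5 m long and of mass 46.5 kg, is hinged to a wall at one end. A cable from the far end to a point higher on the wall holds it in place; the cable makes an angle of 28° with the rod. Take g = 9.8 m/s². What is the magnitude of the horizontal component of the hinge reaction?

Take torques about the hinge: T sin 28° · 5 = 46.5×9.8×2.5 = 1139.2 N·m.
So T = 1139.2 / (0.4695 × 5) = 485.33 N.
ΣF_x = 0: H_x = T cos 28° = 428.52 N.

H_x ≈ 429 N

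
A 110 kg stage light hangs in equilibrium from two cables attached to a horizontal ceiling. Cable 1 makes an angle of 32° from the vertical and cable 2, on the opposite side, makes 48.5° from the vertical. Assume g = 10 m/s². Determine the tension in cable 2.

T_2 ≈ 591 N

Angles from the horizontal: cable 1 is 90° − 32° = 58°, cable 2 is 90° − 48.5° = 41.5°.
Weight W = 110 × 10 = 1100 N acts straight down.
Horizontal: T_1 cos 58° = T_2 cos 41.5°  →  T_1 = 1.413 T_2.
Vertical: T_1 sin 58° + T_2 sin 41.5° = 1100.
Substituting the horizontal relation into the vertical equation gives 1.861 T_2 = 1100, so T_2 = 591 N.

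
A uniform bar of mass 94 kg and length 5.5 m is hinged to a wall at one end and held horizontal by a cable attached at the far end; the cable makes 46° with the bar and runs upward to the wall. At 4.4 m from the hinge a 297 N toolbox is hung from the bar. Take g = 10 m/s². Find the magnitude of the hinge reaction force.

|H| ≈ 864 N

Take torques about the hinge: T sin 46° · 5.5 = 94×10×2.75 + 297×4.4 = 3891.8 N·m.
So T = 3891.8 / (0.7193 × 5.5) = 983.68 N.
ΣF_x = 0: H_x = T cos 46° = 683.32 N.
ΣF_y = 0: H_y = (94×10 + 297) − T sin 46° = 1237 − 707.6 = 529.4 N.
|H| = √(H_x² + H_y²) = √((683.32)² + (529.4)²) = 864.4 N.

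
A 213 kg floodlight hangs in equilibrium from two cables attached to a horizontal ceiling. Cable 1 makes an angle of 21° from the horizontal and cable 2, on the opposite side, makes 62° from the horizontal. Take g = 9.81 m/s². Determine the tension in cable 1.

T_1 ≈ 988 N

Weight W = 213 × 9.81 = 2090 N acts straight down.
Horizontal: T_1 cos 21° = T_2 cos 62°  →  T_2 = 1.989 T_1.
Vertical: T_1 sin 21° + T_2 sin 62° = 2090.
Substituting the horizontal relation into the vertical equation gives 2.114 T_1 = 2090, so T_1 = 988.3 N.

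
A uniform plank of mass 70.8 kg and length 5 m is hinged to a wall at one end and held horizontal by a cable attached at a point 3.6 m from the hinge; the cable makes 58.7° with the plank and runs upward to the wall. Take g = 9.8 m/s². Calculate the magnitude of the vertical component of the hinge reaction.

Take torques about the hinge: T sin 58.7° · 3.6 = 70.8×9.8×2.5 = 1734.6 N·m.
So T = 1734.6 / (0.8545 × 3.6) = 563.9 N.
ΣF_y = 0: H_y = (70.8×9.8) − T sin 58.7° = 693.84 − 481.83 = 212.01 N.

|H_y| ≈ 212 N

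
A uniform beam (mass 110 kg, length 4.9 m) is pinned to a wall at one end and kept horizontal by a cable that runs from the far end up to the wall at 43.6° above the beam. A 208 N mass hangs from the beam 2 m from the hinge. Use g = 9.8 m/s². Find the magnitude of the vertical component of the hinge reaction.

Take torques about the hinge: T sin 43.6° · 4.9 = 110×9.8×2.45 + 208×2 = 3057.1 N·m.
So T = 3057.1 / (0.6896 × 4.9) = 904.7 N.
ΣF_y = 0: H_y = (110×9.8 + 208) − T sin 43.6° = 1286 − 623.9 = 662.1 N.

|H_y| ≈ 662 N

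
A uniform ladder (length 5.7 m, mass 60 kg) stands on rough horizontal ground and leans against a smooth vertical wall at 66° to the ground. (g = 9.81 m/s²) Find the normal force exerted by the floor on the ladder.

N_floor ≈ 589 N

ΣF_y = 0: N_floor = 60×9.81 = 588.6 N.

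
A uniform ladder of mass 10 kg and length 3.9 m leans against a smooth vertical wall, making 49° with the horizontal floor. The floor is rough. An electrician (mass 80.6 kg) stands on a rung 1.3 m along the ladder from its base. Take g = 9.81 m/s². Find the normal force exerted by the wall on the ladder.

Torques about the foot: N_wall · 3.9 sin 49° = 10×9.81×1.95 cos 49° + 80.6×9.81×1.3 cos 49° → N_wall = 271.75 N.

N_wall ≈ 272 N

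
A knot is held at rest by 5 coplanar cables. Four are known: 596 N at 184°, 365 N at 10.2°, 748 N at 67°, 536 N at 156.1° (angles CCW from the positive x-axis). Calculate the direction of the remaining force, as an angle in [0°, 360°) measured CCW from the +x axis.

θ ≈ 295°

Sum the known components: ΣF_x = -433.1 N, ΣF_y = 928.8 N.
For equilibrium the remaining force must supply (−ΣF_x, −ΣF_y) = (433.1, -928.8) N.
Magnitude = √((433.1)² + (-928.8)²) = 1025 N; direction = atan2(-928.8, 433.1) = 295.0°.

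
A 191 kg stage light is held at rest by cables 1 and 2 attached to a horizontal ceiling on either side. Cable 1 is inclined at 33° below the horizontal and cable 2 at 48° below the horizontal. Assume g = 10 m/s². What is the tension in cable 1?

T_1 ≈ 1290 N

Weight W = 191 × 10 = 1910 N acts straight down.
Horizontal: T_1 cos 33° = T_2 cos 48°  →  T_2 = 1.253 T_1.
Vertical: T_1 sin 33° + T_2 sin 48° = 1910.
Substituting the horizontal relation into the vertical equation gives 1.476 T_1 = 1910, so T_1 = 1294 N.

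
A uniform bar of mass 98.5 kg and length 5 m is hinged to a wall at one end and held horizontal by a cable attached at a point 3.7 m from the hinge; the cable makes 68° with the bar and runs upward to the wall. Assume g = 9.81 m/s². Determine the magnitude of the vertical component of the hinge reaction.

Take torques about the hinge: T sin 68° · 3.7 = 98.5×9.81×2.5 = 2415.7 N·m.
So T = 2415.7 / (0.9272 × 3.7) = 704.17 N.
ΣF_y = 0: H_y = (98.5×9.81) − T sin 68° = 966.29 − 652.9 = 313.39 N.

|H_y| ≈ 313 N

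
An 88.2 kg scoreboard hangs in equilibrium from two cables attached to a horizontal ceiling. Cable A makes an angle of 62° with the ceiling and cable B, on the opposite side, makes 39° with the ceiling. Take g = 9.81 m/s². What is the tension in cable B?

Weight W = 88.2 × 9.81 = 865.2 N acts straight down.
Horizontal: T_A cos 62° = T_B cos 39°  →  T_A = 1.655 T_B.
Vertical: T_A sin 62° + T_B sin 39° = 865.2.
Substituting the horizontal relation into the vertical equation gives 2.091 T_B = 865.2, so T_B = 413.8 N.

T_B ≈ 414 N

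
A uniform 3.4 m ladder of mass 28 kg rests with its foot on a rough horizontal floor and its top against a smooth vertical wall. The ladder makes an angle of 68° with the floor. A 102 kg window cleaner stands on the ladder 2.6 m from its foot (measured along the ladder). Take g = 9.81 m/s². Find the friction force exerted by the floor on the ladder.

f ≈ 365 N

Torques about the foot: N_wall · 3.4 sin 68° = 28×9.81×1.7 cos 68° + 102×9.81×2.6 cos 68° → N_wall = 364.64 N.
ΣF_x = 0: f_floor = N_wall = 364.64 N.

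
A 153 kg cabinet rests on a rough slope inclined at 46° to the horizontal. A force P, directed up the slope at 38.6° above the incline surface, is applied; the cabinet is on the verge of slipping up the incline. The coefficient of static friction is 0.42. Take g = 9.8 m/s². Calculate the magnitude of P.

P ≈ 1450 N

On the verge of sliding up the incline, friction equals μN and acts down the slope.
Perpendicular: N + P sin 38.6° = W cos 46° = 1042 N.
Along incline: P cos 38.6° = W sin 46° + μN  with W sin 46° = 1079 N.
Solving the pair for P and N: P = 1453 N, N = 135.2 N (and f = μN = 56.79 N).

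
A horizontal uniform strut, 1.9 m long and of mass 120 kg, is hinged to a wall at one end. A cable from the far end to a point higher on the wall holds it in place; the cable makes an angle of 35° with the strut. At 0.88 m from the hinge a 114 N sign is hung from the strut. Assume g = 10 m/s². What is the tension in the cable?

T ≈ 1140 N

Take torques about the hinge: T sin 35° · 1.9 = 120×10×0.95 + 114×0.88 = 1240.3 N·m.
So T = 1240.3 / (0.5736 × 1.9) = 1138.1 N.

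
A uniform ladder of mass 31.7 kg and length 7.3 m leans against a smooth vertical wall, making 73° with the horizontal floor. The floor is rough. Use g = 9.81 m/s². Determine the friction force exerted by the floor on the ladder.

Torques about the foot: N_wall · 7.3 sin 73° = 31.7×9.81×3.65 cos 73° → N_wall = 47.538 N.
ΣF_x = 0: f_floor = N_wall = 47.538 N.

f ≈ 47.5 N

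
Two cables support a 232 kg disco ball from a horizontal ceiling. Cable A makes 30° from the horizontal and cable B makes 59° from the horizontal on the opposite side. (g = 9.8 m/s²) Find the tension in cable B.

T_B ≈ 1970 N

Weight W = 232 × 9.8 = 2274 N acts straight down.
Horizontal: T_A cos 30° = T_B cos 59°  →  T_A = 0.5947 T_B.
Vertical: T_A sin 30° + T_B sin 59° = 2274.
Substituting the horizontal relation into the vertical equation gives 1.155 T_B = 2274, so T_B = 1969 N.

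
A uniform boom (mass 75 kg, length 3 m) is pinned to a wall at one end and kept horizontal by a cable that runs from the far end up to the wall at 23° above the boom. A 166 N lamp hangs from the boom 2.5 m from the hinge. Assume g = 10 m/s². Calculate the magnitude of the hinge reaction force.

Take torques about the hinge: T sin 23° · 3 = 75×10×1.5 + 166×2.5 = 1540 N·m.
So T = 1540 / (0.3907 × 3) = 1313.8 N.
ΣF_x = 0: H_x = T cos 23° = 1209.3 N.
ΣF_y = 0: H_y = (75×10 + 166) − T sin 23° = 916 − 513.33 = 402.67 N.
|H| = √(H_x² + H_y²) = √((1209.3)² + (402.67)²) = 1274.6 N.

|H| ≈ 1270 N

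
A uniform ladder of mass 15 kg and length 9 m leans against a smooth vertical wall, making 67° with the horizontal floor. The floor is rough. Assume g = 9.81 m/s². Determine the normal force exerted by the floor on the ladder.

ΣF_y = 0: N_floor = 15×9.81 = 147.15 N.

N_floor ≈ 147 N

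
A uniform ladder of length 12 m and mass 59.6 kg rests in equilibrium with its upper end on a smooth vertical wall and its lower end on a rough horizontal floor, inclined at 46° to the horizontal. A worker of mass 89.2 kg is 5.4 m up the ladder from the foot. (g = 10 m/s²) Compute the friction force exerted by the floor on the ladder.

Torques about the foot: N_wall · 12 sin 46° = 59.6×10×6 cos 46° + 89.2×10×5.4 cos 46° → N_wall = 675.4 N.
ΣF_x = 0: f_floor = N_wall = 675.4 N.

f ≈ 675 N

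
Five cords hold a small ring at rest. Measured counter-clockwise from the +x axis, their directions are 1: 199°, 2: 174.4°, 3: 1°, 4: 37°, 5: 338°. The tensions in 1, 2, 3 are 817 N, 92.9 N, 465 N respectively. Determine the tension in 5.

T_5 ≈ 49 N

Resolve: ΣF_x = 817 cos 199° + 92.9 cos 174.4° + 465 cos 1° + T_4 cos 37° + T_5 cos 338° = 0.
        ΣF_y = 817 sin 199° + 92.9 sin 174.4° + 465 sin 1° + T_4 sin 37° + T_5 sin 338° = 0.
The known terms sum to (-400, -248.8) N, so 0.7986 T_4 + 0.9272 T_5 = 400 and 0.6018 T_4 − 0.3746 T_5 = 248.8.
Solving simultaneously: T_4 = 444 N, T_5 = 49.03 N.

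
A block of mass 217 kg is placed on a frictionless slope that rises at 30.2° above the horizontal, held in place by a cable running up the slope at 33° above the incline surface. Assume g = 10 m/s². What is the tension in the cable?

T ≈ 1300 N

Take axes along and perpendicular to the incline. Weight components: W sin 30.2° = 1092 N down-slope, W cos 30.2° = 1875 N into the surface.
Along incline: T cos 33° = W sin 30.2° → T = 1302 N.
Perpendicular: N = W cos 30.2° − T sin 33° = 1167 N.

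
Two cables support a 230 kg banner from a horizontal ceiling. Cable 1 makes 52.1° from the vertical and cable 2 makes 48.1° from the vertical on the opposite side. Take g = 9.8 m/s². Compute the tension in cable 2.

Angles from the horizontal: cable 1 is 90° − 52.1° = 37.9°, cable 2 is 90° − 48.1° = 41.9°.
Weight W = 230 × 9.8 = 2254 N acts straight down.
Horizontal: T_1 cos 37.9° = T_2 cos 41.9°  →  T_1 = 0.9433 T_2.
Vertical: T_1 sin 37.9° + T_2 sin 41.9° = 2254.
Substituting the horizontal relation into the vertical equation gives 1.247 T_2 = 2254, so T_2 = 1807 N.

T_2 ≈ 1810 N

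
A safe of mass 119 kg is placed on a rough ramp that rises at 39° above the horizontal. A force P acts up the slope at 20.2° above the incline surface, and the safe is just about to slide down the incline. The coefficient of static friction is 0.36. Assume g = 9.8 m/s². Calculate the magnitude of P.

On the verge of sliding down the incline, friction equals μN and acts up the slope.
Perpendicular: N + P sin 20.2° = W cos 39° = 906.3 N.
Along incline: P cos 20.2° + μN = W sin 39° with W sin 39° = 733.9 N.
Solving the pair for P and N: P = 500.7 N, N = 733.4 N (and f = μN = 264 N).

P ≈ 501 N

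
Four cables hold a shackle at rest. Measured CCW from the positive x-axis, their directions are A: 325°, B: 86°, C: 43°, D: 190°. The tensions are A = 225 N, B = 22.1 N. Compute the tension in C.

Resolve: ΣF_x = 225 cos 325° + 22.1 cos 86° + T_C cos 43° + T_D cos 190° = 0.
        ΣF_y = 225 sin 325° + 22.1 sin 86° + T_C sin 43° + T_D sin 190° = 0.
The known terms sum to (185.9, -107) N, so 0.7314 T_C − 0.9848 T_D = -185.9 and 0.6820 T_C − 0.1736 T_D = 107.
Solving simultaneously: T_C = 252.7 N, T_D = 376.4 N.

T_C ≈ 253 N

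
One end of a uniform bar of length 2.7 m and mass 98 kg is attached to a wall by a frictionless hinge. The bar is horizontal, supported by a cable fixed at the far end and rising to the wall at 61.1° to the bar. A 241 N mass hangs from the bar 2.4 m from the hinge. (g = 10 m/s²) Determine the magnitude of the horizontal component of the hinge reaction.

H_x ≈ 389 N

Take torques about the hinge: T sin 61.1° · 2.7 = 98×10×1.35 + 241×2.4 = 1901.4 N·m.
So T = 1901.4 / (0.8755 × 2.7) = 804.4 N.
ΣF_x = 0: H_x = T cos 61.1° = 388.75 N.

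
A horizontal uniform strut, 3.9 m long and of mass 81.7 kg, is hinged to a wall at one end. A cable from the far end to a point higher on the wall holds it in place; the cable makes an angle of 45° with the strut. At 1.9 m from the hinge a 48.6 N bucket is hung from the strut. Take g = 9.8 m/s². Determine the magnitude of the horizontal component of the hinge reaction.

H_x ≈ 424 N

Take torques about the hinge: T sin 45° · 3.9 = 81.7×9.8×1.95 + 48.6×1.9 = 1653.6 N·m.
So T = 1653.6 / (0.7071 × 3.9) = 599.64 N.
ΣF_x = 0: H_x = T cos 45° = 424.01 N.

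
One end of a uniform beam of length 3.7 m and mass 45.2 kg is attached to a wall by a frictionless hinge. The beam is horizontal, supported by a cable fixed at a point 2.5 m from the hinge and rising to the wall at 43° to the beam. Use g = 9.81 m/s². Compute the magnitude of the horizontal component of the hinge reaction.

H_x ≈ 352 N

Take torques about the hinge: T sin 43° · 2.5 = 45.2×9.81×1.85 = 820.31 N·m.
So T = 820.31 / (0.6820 × 2.5) = 481.12 N.
ΣF_x = 0: H_x = T cos 43° = 351.87 N.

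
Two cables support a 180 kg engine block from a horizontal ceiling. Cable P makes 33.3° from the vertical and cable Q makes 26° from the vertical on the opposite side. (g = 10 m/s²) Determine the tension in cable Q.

T_Q ≈ 1150 N

Angles from the horizontal: cable P is 90° − 33.3° = 56.7°, cable Q is 90° − 26° = 64°.
Weight W = 180 × 10 = 1800 N acts straight down.
Horizontal: T_P cos 56.7° = T_Q cos 64°  →  T_P = 0.7985 T_Q.
Vertical: T_P sin 56.7° + T_Q sin 64° = 1800.
Substituting the horizontal relation into the vertical equation gives 1.566 T_Q = 1800, so T_Q = 1149 N.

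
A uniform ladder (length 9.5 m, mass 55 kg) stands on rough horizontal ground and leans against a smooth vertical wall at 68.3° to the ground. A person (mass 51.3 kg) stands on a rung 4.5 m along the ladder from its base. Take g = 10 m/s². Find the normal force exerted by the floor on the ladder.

N_floor ≈ 1060 N

ΣF_y = 0: N_floor = 55×10 + 51.3×10 = 1063 N.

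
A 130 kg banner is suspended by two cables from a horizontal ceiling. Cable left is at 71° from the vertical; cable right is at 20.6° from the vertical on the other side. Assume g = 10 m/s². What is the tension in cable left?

Angles from the horizontal: cable left is 90° − 71° = 19°, cable right is 90° − 20.6° = 69.4°.
Weight W = 130 × 10 = 1300 N acts straight down.
Horizontal: T_left cos 19° = T_right cos 69.4°  →  T_right = 2.687 T_left.
Vertical: T_left sin 19° + T_right sin 69.4° = 1300.
Substituting the horizontal relation into the vertical equation gives 2.841 T_left = 1300, so T_left = 457.6 N.

T_left ≈ 458 N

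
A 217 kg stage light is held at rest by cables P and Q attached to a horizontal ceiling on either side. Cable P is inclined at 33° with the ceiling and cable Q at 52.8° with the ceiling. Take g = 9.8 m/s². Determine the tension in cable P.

T_P ≈ 1290 N

Weight W = 217 × 9.8 = 2127 N acts straight down.
Horizontal: T_P cos 33° = T_Q cos 52.8°  →  T_Q = 1.387 T_P.
Vertical: T_P sin 33° + T_Q sin 52.8° = 2127.
Substituting the horizontal relation into the vertical equation gives 1.65 T_P = 2127, so T_P = 1289 N.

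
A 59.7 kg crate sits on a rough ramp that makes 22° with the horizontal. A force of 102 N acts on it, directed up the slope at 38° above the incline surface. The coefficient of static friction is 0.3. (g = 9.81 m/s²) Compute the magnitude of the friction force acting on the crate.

f ≈ 139 N

Axes along / perpendicular to the incline. W sin 22° = 219.4 N down-slope; W cos 22° = 543 N into the surface.
Perpendicular: N = W cos 22° − P sin 38° = 543 − 62.8 = 480.2 N.
Along incline: P cos 38° + f = W sin 22° (friction acts up-slope) → f = 219.4 − 80.38 = 139 N.
|f| = 139 N ≤ μN = 144.1 N, so the crate is indeed static.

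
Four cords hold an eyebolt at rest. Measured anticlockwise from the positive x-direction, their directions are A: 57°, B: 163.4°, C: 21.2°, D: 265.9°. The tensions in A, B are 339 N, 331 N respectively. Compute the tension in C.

Resolve: ΣF_x = 339 cos 57° + 331 cos 163.4° + T_C cos 21.2° + T_D cos 265.9° = 0.
        ΣF_y = 339 sin 57° + 331 sin 163.4° + T_C sin 21.2° + T_D sin 265.9° = 0.
The known terms sum to (-132.6, 378.9) N, so 0.9323 T_C − 0.0715 T_D = 132.6 and 0.3616 T_C − 0.9974 T_D = -378.9.
Solving simultaneously: T_C = 176.2 N, T_D = 443.7 N.

T_C ≈ 176 N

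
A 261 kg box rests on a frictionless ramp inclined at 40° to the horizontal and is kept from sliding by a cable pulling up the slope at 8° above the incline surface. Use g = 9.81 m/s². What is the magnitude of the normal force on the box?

N ≈ 1730 N

Take axes along and perpendicular to the incline. Weight components: W sin 40° = 1646 N down-slope, W cos 40° = 1961 N into the surface.
Along incline: T cos 8° = W sin 40° → T = 1662 N.
Perpendicular: N = W cos 40° − T sin 8° = 1730 N.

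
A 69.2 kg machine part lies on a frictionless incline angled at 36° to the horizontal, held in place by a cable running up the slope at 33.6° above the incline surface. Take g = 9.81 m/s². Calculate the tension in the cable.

Take axes along and perpendicular to the incline. Weight components: W sin 36° = 399 N down-slope, W cos 36° = 549.2 N into the surface.
Along incline: T cos 33.6° = W sin 36° → T = 479.1 N.
Perpendicular: N = W cos 36° − T sin 33.6° = 284.1 N.

T ≈ 479 N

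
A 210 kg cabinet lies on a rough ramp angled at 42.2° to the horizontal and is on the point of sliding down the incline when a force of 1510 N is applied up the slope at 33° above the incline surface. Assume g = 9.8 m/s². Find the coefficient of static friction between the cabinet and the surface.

On the verge of sliding down the incline, friction is at its maximum μN and acts up the slope.
Perpendicular to incline: N = W cos 42.2° − P sin 33° = 1525 − 822.4 = 702.2 N.
Along incline: P cos 33° + μN = W sin 42.2° → μ = (W sin 42.2° − P cos 33°) / N = 0.1652.

μ ≈ 0.165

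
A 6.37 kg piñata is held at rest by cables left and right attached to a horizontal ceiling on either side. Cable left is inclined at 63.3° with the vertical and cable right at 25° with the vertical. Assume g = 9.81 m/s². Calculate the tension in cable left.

T_left ≈ 26.4 N

Angles from the horizontal: cable left is 90° − 63.3° = 26.7°, cable right is 90° − 25° = 65°.
Weight W = 6.37 × 9.81 = 62.49 N acts straight down.
Horizontal: T_left cos 26.7° = T_right cos 65°  →  T_right = 2.114 T_left.
Vertical: T_left sin 26.7° + T_right sin 65° = 62.49.
Substituting the horizontal relation into the vertical equation gives 2.365 T_left = 62.49, so T_left = 26.42 N.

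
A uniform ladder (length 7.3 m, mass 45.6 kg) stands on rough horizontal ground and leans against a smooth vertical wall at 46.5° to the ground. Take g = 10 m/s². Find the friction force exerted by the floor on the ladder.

f ≈ 216 N

Torques about the foot: N_wall · 7.3 sin 46.5° = 45.6×10×3.65 cos 46.5° → N_wall = 216.36 N.
ΣF_x = 0: f_floor = N_wall = 216.36 N.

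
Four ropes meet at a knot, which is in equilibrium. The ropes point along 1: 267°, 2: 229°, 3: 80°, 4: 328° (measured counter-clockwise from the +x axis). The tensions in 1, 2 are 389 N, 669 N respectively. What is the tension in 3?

T_3 ≈ 1080 N

Resolve: ΣF_x = 389 cos 267° + 669 cos 229° + T_3 cos 80° + T_4 cos 328° = 0.
        ΣF_y = 389 sin 267° + 669 sin 229° + T_3 sin 80° + T_4 sin 328° = 0.
The known terms sum to (-459.3, -893.4) N, so 0.1736 T_3 + 0.8480 T_4 = 459.3 and 0.9848 T_3 − 0.5299 T_4 = 893.4.
Solving simultaneously: T_3 = 1080 N, T_4 = 320.5 N.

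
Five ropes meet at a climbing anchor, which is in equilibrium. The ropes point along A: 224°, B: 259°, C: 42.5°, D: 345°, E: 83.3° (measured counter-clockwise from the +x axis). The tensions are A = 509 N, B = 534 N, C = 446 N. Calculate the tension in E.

Resolve: ΣF_x = 509 cos 224° + 534 cos 259° + 446 cos 42.5° + T_D cos 345° + T_E cos 83.3° = 0.
        ΣF_y = 509 sin 224° + 534 sin 259° + 446 sin 42.5° + T_D sin 345° + T_E sin 83.3° = 0.
The known terms sum to (-139.2, -576.5) N, so 0.9659 T_D + 0.1167 T_E = 139.2 and -0.2588 T_D + 0.9932 T_E = 576.5.
Solving simultaneously: T_D = 71.76 N, T_E = 599.1 N.

T_E ≈ 599 N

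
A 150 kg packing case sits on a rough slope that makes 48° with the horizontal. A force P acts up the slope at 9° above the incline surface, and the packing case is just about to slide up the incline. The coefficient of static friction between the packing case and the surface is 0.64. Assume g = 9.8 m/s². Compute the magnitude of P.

P ≈ 1580 N

On the verge of sliding up the incline, friction equals μN and acts down the slope.
Perpendicular: N + P sin 9° = W cos 48° = 983.6 N.
Along incline: P cos 9° = W sin 48° + μN  with W sin 48° = 1092 N.
Solving the pair for P and N: P = 1583 N, N = 736 N (and f = μN = 471 N).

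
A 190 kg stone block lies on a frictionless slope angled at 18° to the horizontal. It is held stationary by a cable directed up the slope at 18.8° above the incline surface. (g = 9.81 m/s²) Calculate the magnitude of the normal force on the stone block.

Take axes along and perpendicular to the incline. Weight components: W sin 18° = 576 N down-slope, W cos 18° = 1773 N into the surface.
Along incline: T cos 18.8° = W sin 18° → T = 608.4 N.
Perpendicular: N = W cos 18° − T sin 18.8° = 1577 N.

N ≈ 1580 N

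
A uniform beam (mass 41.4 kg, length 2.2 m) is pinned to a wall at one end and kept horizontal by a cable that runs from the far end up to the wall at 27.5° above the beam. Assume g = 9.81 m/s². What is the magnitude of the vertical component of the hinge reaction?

Take torques about the hinge: T sin 27.5° · 2.2 = 41.4×9.81×1.1 = 446.75 N·m.
So T = 446.75 / (0.4617 × 2.2) = 439.78 N.
ΣF_y = 0: H_y = (41.4×9.81) − T sin 27.5° = 406.13 − 203.07 = 203.07 N.

|H_y| ≈ 203 N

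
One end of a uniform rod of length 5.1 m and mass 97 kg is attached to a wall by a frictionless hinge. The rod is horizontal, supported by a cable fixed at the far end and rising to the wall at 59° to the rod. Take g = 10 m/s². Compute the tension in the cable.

T ≈ 566 N

Take torques about the hinge: T sin 59° · 5.1 = 97×10×2.55 = 2473.5 N·m.
So T = 2473.5 / (0.8572 × 5.1) = 565.82 N.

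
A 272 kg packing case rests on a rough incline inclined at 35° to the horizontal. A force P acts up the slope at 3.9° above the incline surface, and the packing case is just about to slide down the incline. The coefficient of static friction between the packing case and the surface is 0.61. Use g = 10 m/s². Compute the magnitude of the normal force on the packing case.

On the verge of sliding down the incline, friction equals μN and acts up the slope.
Perpendicular: N + P sin 3.9° = W cos 35° = 2228 N.
Along incline: P cos 3.9° + μN = W sin 35° with W sin 35° = 1560 N.
Solving the pair for P and N: P = 210.2 N, N = 2214 N (and f = μN = 1350 N).

N ≈ 2210 N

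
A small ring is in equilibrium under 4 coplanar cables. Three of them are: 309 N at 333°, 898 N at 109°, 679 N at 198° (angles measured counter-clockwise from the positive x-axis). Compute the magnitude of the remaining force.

Sum the known components: ΣF_x = -662.8 N, ΣF_y = 499 N.
For equilibrium the remaining force must supply (−ΣF_x, −ΣF_y) = (662.8, -499) N.
Magnitude = √((662.8)² + (-499)²) = 829.6 N; direction = atan2(-499, 662.8) = 323.0°.

F ≈ 830 N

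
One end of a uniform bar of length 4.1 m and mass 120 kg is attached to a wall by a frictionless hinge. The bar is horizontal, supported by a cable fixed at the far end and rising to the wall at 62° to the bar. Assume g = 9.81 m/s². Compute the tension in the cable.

Take torques about the hinge: T sin 62° · 4.1 = 120×9.81×2.05 = 2413.3 N·m.
So T = 2413.3 / (0.8829 × 4.1) = 666.63 N.

T ≈ 667 N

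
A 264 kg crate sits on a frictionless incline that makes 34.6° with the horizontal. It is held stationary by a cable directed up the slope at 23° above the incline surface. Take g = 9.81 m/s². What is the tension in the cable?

T ≈ 1600 N

Take axes along and perpendicular to the incline. Weight components: W sin 34.6° = 1471 N down-slope, W cos 34.6° = 2132 N into the surface.
Along incline: T cos 23° = W sin 34.6° → T = 1598 N.
Perpendicular: N = W cos 34.6° − T sin 23° = 1508 N.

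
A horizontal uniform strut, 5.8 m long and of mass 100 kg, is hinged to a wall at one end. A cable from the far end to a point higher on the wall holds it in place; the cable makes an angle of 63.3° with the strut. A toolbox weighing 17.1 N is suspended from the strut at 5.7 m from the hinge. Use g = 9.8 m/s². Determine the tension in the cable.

Take torques about the hinge: T sin 63.3° · 5.8 = 100×9.8×2.9 + 17.1×5.7 = 2939.5 N·m.
So T = 2939.5 / (0.8934 × 5.8) = 567.3 N.

T ≈ 567 N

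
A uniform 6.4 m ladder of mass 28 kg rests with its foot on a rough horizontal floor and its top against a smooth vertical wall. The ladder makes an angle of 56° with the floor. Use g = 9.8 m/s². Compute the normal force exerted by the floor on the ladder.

N_floor ≈ 274 N

ΣF_y = 0: N_floor = 28×9.8 = 274.4 N.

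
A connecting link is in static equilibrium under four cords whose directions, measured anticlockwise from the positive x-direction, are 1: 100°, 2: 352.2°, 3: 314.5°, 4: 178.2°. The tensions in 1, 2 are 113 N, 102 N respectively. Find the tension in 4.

Resolve: ΣF_x = 113 cos 100° + 102 cos 352.2° + T_3 cos 314.5° + T_4 cos 178.2° = 0.
        ΣF_y = 113 sin 100° + 102 sin 352.2° + T_3 sin 314.5° + T_4 sin 178.2° = 0.
The known terms sum to (81.43, 97.44) N, so 0.7009 T_3 − 0.9995 T_4 = -81.43 and -0.7133 T_3 + 0.0314 T_4 = -97.44.
Solving simultaneously: T_3 = 144.7 N, T_4 = 182.9 N.

T_4 ≈ 183 N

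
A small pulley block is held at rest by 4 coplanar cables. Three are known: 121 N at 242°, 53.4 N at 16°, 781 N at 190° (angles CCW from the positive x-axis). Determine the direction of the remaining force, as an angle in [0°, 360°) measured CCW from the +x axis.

Sum the known components: ΣF_x = -774.6 N, ΣF_y = -227.7 N.
For equilibrium the remaining force must supply (−ΣF_x, −ΣF_y) = (774.6, 227.7) N.
Magnitude = √((774.6)² + (227.7)²) = 807.4 N; direction = atan2(227.7, 774.6) = 16.4°.

θ ≈ 16.4°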